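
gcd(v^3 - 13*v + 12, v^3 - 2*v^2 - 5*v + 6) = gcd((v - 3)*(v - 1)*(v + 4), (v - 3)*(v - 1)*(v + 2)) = v^2 - 4*v + 3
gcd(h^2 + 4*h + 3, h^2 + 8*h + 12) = 1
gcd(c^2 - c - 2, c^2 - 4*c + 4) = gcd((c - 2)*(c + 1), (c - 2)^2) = c - 2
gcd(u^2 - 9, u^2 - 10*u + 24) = 1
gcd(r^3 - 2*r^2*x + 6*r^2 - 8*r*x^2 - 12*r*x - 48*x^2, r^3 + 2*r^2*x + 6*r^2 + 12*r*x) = r^2 + 2*r*x + 6*r + 12*x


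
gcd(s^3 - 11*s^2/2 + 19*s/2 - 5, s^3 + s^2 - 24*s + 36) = s - 2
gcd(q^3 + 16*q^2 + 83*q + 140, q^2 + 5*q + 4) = q + 4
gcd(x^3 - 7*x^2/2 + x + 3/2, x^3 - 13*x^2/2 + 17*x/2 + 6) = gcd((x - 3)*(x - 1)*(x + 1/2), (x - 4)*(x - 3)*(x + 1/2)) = x^2 - 5*x/2 - 3/2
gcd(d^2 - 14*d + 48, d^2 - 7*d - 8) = d - 8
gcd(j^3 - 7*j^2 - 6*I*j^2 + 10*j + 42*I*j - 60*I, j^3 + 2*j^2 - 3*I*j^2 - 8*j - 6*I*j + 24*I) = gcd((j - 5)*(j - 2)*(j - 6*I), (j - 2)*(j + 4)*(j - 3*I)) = j - 2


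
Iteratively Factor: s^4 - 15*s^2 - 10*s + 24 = (s - 1)*(s^3 + s^2 - 14*s - 24) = (s - 1)*(s + 2)*(s^2 - s - 12) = (s - 4)*(s - 1)*(s + 2)*(s + 3)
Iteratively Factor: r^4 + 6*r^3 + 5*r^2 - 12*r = (r + 4)*(r^3 + 2*r^2 - 3*r) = (r + 3)*(r + 4)*(r^2 - r) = (r - 1)*(r + 3)*(r + 4)*(r)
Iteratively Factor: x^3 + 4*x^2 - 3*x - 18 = (x - 2)*(x^2 + 6*x + 9) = (x - 2)*(x + 3)*(x + 3)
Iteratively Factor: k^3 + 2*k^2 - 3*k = (k)*(k^2 + 2*k - 3) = k*(k - 1)*(k + 3)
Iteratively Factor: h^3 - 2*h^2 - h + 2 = (h - 1)*(h^2 - h - 2) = (h - 1)*(h + 1)*(h - 2)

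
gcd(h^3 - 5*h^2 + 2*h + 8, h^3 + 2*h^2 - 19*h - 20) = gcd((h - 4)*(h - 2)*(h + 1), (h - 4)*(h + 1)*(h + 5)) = h^2 - 3*h - 4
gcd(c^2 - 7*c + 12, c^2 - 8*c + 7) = 1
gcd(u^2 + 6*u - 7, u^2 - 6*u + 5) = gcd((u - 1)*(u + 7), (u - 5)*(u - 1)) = u - 1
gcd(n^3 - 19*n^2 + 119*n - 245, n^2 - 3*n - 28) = n - 7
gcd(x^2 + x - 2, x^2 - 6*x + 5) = x - 1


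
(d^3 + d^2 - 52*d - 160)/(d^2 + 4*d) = d - 3 - 40/d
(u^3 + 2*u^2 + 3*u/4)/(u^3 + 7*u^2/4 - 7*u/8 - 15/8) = 2*u*(2*u + 1)/(4*u^2 + u - 5)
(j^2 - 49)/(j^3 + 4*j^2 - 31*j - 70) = (j - 7)/(j^2 - 3*j - 10)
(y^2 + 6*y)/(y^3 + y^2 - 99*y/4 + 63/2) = 4*y/(4*y^2 - 20*y + 21)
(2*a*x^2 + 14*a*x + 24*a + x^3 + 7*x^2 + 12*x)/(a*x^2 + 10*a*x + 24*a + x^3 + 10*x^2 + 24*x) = (2*a*x + 6*a + x^2 + 3*x)/(a*x + 6*a + x^2 + 6*x)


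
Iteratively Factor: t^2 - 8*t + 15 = (t - 3)*(t - 5)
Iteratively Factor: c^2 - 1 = (c + 1)*(c - 1)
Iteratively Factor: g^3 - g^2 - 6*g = (g)*(g^2 - g - 6) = g*(g - 3)*(g + 2)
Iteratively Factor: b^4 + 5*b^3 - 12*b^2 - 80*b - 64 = (b + 4)*(b^3 + b^2 - 16*b - 16) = (b + 1)*(b + 4)*(b^2 - 16) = (b - 4)*(b + 1)*(b + 4)*(b + 4)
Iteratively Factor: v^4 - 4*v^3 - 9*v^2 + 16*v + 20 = (v + 1)*(v^3 - 5*v^2 - 4*v + 20) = (v - 2)*(v + 1)*(v^2 - 3*v - 10) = (v - 2)*(v + 1)*(v + 2)*(v - 5)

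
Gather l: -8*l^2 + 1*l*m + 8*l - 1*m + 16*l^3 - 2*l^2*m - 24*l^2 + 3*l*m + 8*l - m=16*l^3 + l^2*(-2*m - 32) + l*(4*m + 16) - 2*m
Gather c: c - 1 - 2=c - 3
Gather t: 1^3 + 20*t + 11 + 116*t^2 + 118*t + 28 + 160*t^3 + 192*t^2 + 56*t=160*t^3 + 308*t^2 + 194*t + 40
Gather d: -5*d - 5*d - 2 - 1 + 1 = -10*d - 2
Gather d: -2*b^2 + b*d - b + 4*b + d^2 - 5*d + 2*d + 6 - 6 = -2*b^2 + 3*b + d^2 + d*(b - 3)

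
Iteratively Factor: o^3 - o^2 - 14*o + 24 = (o + 4)*(o^2 - 5*o + 6) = (o - 2)*(o + 4)*(o - 3)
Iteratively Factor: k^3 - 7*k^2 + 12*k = (k - 3)*(k^2 - 4*k) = (k - 4)*(k - 3)*(k)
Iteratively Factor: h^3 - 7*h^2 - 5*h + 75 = (h + 3)*(h^2 - 10*h + 25) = (h - 5)*(h + 3)*(h - 5)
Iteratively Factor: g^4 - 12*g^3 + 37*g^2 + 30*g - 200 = (g + 2)*(g^3 - 14*g^2 + 65*g - 100) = (g - 4)*(g + 2)*(g^2 - 10*g + 25) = (g - 5)*(g - 4)*(g + 2)*(g - 5)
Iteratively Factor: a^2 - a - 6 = (a + 2)*(a - 3)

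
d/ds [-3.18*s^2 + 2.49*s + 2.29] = 2.49 - 6.36*s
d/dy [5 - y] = -1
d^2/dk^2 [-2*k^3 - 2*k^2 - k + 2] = -12*k - 4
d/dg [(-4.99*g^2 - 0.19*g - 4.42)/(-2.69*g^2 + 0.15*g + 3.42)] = (-1.2596*g^2 - 57.9112*g + 0.0131999999999999)/(7.2361*g^4 - 0.807*g^3 - 18.3771*g^2 + 1.026*g + 11.6964)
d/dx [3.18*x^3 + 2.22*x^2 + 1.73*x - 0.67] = 9.54*x^2 + 4.44*x + 1.73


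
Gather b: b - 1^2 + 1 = b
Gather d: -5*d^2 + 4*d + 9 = -5*d^2 + 4*d + 9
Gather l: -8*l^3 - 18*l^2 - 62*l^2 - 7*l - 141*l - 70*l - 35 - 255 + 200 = -8*l^3 - 80*l^2 - 218*l - 90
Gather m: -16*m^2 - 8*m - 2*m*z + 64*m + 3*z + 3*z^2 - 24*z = -16*m^2 + m*(56 - 2*z) + 3*z^2 - 21*z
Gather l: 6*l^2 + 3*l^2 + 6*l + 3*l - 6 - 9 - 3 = 9*l^2 + 9*l - 18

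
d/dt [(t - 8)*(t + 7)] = 2*t - 1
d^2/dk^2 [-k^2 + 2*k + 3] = -2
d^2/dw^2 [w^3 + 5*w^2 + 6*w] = 6*w + 10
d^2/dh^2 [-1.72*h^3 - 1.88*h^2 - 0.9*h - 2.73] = -10.32*h - 3.76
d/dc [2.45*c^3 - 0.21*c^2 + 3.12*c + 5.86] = 7.35*c^2 - 0.42*c + 3.12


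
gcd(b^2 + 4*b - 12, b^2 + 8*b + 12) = b + 6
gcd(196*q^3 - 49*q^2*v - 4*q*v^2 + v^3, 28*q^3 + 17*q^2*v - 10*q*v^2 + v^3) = 28*q^2 - 11*q*v + v^2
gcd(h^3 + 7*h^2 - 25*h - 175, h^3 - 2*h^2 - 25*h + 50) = h^2 - 25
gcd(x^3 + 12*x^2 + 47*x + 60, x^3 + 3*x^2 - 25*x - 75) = x^2 + 8*x + 15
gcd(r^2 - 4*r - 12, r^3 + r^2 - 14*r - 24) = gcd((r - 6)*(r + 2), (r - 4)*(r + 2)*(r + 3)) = r + 2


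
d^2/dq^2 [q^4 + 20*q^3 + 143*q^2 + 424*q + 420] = 12*q^2 + 120*q + 286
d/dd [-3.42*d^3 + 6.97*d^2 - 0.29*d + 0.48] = -10.26*d^2 + 13.94*d - 0.29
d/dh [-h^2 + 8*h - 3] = 8 - 2*h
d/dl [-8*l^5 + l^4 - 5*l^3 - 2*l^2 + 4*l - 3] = -40*l^4 + 4*l^3 - 15*l^2 - 4*l + 4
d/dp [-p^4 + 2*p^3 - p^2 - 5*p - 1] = -4*p^3 + 6*p^2 - 2*p - 5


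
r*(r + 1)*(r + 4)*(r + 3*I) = r^4 + 5*r^3 + 3*I*r^3 + 4*r^2 + 15*I*r^2 + 12*I*r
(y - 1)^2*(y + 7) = y^3 + 5*y^2 - 13*y + 7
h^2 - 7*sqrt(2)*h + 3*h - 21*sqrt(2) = (h + 3)*(h - 7*sqrt(2))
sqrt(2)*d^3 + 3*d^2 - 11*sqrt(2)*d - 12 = (d - 2*sqrt(2))*(d + 3*sqrt(2))*(sqrt(2)*d + 1)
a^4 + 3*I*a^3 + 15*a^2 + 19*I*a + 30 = (a - 3*I)*(a - I)*(a + 2*I)*(a + 5*I)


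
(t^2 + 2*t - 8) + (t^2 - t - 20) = 2*t^2 + t - 28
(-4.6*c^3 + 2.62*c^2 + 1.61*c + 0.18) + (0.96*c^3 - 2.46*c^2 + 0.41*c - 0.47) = -3.64*c^3 + 0.16*c^2 + 2.02*c - 0.29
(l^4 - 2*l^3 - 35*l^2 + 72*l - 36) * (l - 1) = l^5 - 3*l^4 - 33*l^3 + 107*l^2 - 108*l + 36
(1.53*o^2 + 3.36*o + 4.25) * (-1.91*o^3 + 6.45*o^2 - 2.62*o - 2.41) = -2.9223*o^5 + 3.4509*o^4 + 9.5459*o^3 + 14.922*o^2 - 19.2326*o - 10.2425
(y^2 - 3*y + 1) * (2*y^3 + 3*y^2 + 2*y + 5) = 2*y^5 - 3*y^4 - 5*y^3 + 2*y^2 - 13*y + 5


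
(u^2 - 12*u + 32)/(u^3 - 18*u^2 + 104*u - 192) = 1/(u - 6)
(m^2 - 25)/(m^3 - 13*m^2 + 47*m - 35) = (m + 5)/(m^2 - 8*m + 7)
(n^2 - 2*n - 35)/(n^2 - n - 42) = (n + 5)/(n + 6)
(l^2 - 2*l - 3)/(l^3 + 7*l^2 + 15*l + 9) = (l - 3)/(l^2 + 6*l + 9)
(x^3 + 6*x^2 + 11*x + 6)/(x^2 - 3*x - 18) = (x^2 + 3*x + 2)/(x - 6)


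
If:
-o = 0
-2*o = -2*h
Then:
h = 0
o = 0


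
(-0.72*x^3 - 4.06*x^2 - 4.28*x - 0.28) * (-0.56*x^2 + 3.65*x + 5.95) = 0.4032*x^5 - 0.3544*x^4 - 16.7062*x^3 - 39.6222*x^2 - 26.488*x - 1.666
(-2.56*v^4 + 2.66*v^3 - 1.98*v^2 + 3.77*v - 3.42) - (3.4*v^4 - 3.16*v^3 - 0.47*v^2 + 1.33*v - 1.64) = -5.96*v^4 + 5.82*v^3 - 1.51*v^2 + 2.44*v - 1.78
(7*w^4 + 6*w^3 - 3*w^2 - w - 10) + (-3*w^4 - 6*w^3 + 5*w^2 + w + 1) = 4*w^4 + 2*w^2 - 9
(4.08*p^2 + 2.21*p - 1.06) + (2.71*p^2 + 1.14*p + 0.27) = 6.79*p^2 + 3.35*p - 0.79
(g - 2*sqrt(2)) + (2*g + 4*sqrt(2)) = 3*g + 2*sqrt(2)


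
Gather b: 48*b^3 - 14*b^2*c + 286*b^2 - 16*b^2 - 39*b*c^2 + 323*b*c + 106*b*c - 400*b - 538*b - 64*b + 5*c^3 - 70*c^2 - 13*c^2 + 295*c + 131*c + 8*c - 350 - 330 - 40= 48*b^3 + b^2*(270 - 14*c) + b*(-39*c^2 + 429*c - 1002) + 5*c^3 - 83*c^2 + 434*c - 720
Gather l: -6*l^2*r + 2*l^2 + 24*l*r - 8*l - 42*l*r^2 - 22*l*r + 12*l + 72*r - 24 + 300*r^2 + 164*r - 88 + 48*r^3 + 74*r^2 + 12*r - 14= l^2*(2 - 6*r) + l*(-42*r^2 + 2*r + 4) + 48*r^3 + 374*r^2 + 248*r - 126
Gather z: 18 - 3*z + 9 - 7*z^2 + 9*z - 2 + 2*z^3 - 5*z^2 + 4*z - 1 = 2*z^3 - 12*z^2 + 10*z + 24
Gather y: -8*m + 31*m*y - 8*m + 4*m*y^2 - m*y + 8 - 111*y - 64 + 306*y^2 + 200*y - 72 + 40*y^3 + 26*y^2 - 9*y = -16*m + 40*y^3 + y^2*(4*m + 332) + y*(30*m + 80) - 128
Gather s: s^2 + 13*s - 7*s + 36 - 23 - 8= s^2 + 6*s + 5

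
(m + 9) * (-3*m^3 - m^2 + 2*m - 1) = -3*m^4 - 28*m^3 - 7*m^2 + 17*m - 9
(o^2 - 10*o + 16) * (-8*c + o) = -8*c*o^2 + 80*c*o - 128*c + o^3 - 10*o^2 + 16*o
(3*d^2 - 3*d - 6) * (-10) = -30*d^2 + 30*d + 60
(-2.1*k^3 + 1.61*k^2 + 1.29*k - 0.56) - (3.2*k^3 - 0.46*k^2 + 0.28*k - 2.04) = -5.3*k^3 + 2.07*k^2 + 1.01*k + 1.48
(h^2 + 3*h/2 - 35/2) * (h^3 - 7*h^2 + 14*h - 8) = h^5 - 11*h^4/2 - 14*h^3 + 271*h^2/2 - 257*h + 140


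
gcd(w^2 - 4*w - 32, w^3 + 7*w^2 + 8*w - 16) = w + 4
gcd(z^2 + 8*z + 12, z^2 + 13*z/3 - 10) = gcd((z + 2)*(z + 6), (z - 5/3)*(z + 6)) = z + 6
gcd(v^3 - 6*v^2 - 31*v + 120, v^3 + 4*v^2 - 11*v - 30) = v^2 + 2*v - 15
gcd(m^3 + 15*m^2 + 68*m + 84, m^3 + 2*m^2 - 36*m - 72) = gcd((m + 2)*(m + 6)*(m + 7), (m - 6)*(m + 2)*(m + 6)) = m^2 + 8*m + 12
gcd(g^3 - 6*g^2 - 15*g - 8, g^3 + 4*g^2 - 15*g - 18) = g + 1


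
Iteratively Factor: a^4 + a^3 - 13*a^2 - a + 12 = (a + 4)*(a^3 - 3*a^2 - a + 3) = (a + 1)*(a + 4)*(a^2 - 4*a + 3) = (a - 3)*(a + 1)*(a + 4)*(a - 1)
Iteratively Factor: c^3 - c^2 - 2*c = (c - 2)*(c^2 + c) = (c - 2)*(c + 1)*(c)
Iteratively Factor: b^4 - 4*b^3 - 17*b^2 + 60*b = (b - 5)*(b^3 + b^2 - 12*b) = (b - 5)*(b + 4)*(b^2 - 3*b) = b*(b - 5)*(b + 4)*(b - 3)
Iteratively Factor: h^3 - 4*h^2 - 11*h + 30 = (h + 3)*(h^2 - 7*h + 10) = (h - 5)*(h + 3)*(h - 2)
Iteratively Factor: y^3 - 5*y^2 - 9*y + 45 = (y - 3)*(y^2 - 2*y - 15) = (y - 5)*(y - 3)*(y + 3)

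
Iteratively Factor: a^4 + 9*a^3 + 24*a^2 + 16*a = (a + 4)*(a^3 + 5*a^2 + 4*a) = (a + 1)*(a + 4)*(a^2 + 4*a) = (a + 1)*(a + 4)^2*(a)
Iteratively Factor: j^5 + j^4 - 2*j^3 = (j)*(j^4 + j^3 - 2*j^2) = j^2*(j^3 + j^2 - 2*j) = j^3*(j^2 + j - 2) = j^3*(j + 2)*(j - 1)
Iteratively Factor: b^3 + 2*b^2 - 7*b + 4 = (b - 1)*(b^2 + 3*b - 4) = (b - 1)*(b + 4)*(b - 1)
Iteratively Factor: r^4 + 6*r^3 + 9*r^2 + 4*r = (r + 1)*(r^3 + 5*r^2 + 4*r) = (r + 1)^2*(r^2 + 4*r) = (r + 1)^2*(r + 4)*(r)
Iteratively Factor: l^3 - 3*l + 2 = (l - 1)*(l^2 + l - 2) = (l - 1)*(l + 2)*(l - 1)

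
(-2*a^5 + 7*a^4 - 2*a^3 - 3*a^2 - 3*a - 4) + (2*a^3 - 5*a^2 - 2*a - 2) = -2*a^5 + 7*a^4 - 8*a^2 - 5*a - 6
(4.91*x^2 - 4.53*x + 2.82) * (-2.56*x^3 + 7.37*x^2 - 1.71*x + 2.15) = -12.5696*x^5 + 47.7835*x^4 - 49.0014*x^3 + 39.0862*x^2 - 14.5617*x + 6.063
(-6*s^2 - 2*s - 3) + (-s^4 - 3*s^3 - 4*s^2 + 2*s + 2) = -s^4 - 3*s^3 - 10*s^2 - 1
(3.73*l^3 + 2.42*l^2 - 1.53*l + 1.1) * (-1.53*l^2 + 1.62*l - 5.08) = -5.7069*l^5 + 2.34*l^4 - 12.6871*l^3 - 16.4552*l^2 + 9.5544*l - 5.588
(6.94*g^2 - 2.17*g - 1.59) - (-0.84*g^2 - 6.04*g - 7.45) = 7.78*g^2 + 3.87*g + 5.86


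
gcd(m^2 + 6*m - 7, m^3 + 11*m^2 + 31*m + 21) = m + 7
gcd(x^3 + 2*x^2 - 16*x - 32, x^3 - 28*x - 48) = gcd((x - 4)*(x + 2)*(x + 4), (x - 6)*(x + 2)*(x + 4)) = x^2 + 6*x + 8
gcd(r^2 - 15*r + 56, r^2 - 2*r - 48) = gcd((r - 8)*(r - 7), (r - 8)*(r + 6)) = r - 8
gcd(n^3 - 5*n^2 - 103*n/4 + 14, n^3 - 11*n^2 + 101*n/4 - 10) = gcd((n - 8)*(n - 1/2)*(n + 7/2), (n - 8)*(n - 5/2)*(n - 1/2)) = n^2 - 17*n/2 + 4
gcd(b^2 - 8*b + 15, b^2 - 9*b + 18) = b - 3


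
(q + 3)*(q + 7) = q^2 + 10*q + 21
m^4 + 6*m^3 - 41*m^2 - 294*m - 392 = (m - 7)*(m + 2)*(m + 4)*(m + 7)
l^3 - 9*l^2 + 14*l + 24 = (l - 6)*(l - 4)*(l + 1)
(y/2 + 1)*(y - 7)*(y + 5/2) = y^3/2 - 5*y^2/4 - 53*y/4 - 35/2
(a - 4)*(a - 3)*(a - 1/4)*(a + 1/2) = a^4 - 27*a^3/4 + 81*a^2/8 + 31*a/8 - 3/2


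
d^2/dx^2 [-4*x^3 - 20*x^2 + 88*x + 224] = -24*x - 40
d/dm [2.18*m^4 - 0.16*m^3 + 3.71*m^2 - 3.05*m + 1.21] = 8.72*m^3 - 0.48*m^2 + 7.42*m - 3.05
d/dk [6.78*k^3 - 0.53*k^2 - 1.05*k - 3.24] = 20.34*k^2 - 1.06*k - 1.05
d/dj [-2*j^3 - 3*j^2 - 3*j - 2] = -6*j^2 - 6*j - 3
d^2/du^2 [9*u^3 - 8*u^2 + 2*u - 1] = 54*u - 16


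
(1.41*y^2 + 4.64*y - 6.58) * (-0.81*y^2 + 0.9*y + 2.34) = -1.1421*y^4 - 2.4894*y^3 + 12.8052*y^2 + 4.9356*y - 15.3972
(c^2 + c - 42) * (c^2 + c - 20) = c^4 + 2*c^3 - 61*c^2 - 62*c + 840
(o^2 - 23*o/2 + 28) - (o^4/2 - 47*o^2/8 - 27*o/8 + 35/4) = -o^4/2 + 55*o^2/8 - 65*o/8 + 77/4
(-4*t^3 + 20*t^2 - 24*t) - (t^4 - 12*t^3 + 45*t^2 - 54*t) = -t^4 + 8*t^3 - 25*t^2 + 30*t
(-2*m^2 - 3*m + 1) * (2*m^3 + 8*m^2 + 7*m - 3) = -4*m^5 - 22*m^4 - 36*m^3 - 7*m^2 + 16*m - 3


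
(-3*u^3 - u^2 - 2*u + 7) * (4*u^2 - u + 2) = -12*u^5 - u^4 - 13*u^3 + 28*u^2 - 11*u + 14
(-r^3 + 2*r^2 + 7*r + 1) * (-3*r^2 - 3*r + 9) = 3*r^5 - 3*r^4 - 36*r^3 - 6*r^2 + 60*r + 9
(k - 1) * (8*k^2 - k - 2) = 8*k^3 - 9*k^2 - k + 2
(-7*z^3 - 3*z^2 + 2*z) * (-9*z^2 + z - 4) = 63*z^5 + 20*z^4 + 7*z^3 + 14*z^2 - 8*z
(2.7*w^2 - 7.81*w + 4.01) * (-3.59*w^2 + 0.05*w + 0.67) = -9.693*w^4 + 28.1729*w^3 - 12.9774*w^2 - 5.0322*w + 2.6867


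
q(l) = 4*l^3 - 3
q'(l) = 12*l^2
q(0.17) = -2.98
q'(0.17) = 0.35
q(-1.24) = -10.63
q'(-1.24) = 18.45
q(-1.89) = -30.01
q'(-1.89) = 42.87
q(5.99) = 856.69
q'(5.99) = 430.56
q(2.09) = 33.52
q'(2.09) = 52.42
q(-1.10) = -8.32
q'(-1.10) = 14.52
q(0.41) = -2.72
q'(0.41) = 2.02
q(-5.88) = -816.19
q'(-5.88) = 414.89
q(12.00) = 6909.00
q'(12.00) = 1728.00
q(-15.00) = -13503.00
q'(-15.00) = 2700.00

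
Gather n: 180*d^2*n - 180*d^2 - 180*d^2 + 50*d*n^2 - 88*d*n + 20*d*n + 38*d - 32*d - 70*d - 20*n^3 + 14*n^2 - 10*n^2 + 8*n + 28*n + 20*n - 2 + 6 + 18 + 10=-360*d^2 - 64*d - 20*n^3 + n^2*(50*d + 4) + n*(180*d^2 - 68*d + 56) + 32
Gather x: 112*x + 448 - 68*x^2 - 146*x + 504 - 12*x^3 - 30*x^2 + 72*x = -12*x^3 - 98*x^2 + 38*x + 952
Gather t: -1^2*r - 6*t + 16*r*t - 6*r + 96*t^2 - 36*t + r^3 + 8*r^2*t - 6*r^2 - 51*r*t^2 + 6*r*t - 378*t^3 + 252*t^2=r^3 - 6*r^2 - 7*r - 378*t^3 + t^2*(348 - 51*r) + t*(8*r^2 + 22*r - 42)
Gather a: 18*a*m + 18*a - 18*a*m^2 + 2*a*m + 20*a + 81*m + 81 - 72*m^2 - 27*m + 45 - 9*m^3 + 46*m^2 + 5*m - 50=a*(-18*m^2 + 20*m + 38) - 9*m^3 - 26*m^2 + 59*m + 76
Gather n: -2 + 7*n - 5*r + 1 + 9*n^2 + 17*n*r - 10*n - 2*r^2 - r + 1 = 9*n^2 + n*(17*r - 3) - 2*r^2 - 6*r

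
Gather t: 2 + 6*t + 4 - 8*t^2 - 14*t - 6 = -8*t^2 - 8*t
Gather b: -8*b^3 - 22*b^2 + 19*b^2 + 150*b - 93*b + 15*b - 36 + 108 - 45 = -8*b^3 - 3*b^2 + 72*b + 27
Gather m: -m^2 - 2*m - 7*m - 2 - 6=-m^2 - 9*m - 8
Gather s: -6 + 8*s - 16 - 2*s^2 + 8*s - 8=-2*s^2 + 16*s - 30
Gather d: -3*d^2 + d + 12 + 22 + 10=-3*d^2 + d + 44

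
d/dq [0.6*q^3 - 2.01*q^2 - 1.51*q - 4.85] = 1.8*q^2 - 4.02*q - 1.51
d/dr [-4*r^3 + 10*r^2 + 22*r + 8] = -12*r^2 + 20*r + 22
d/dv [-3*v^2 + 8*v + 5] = 8 - 6*v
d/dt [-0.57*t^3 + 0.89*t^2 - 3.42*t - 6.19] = -1.71*t^2 + 1.78*t - 3.42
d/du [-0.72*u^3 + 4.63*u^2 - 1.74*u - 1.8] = -2.16*u^2 + 9.26*u - 1.74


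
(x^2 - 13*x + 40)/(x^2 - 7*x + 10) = (x - 8)/(x - 2)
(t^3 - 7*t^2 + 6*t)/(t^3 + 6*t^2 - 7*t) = (t - 6)/(t + 7)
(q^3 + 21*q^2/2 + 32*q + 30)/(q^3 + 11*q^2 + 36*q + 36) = (q + 5/2)/(q + 3)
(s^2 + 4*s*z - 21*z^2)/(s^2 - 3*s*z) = (s + 7*z)/s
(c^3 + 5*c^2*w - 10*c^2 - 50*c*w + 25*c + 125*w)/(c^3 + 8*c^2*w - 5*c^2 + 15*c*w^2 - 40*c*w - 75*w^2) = (c - 5)/(c + 3*w)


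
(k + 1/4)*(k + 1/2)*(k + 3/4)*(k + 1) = k^4 + 5*k^3/2 + 35*k^2/16 + 25*k/32 + 3/32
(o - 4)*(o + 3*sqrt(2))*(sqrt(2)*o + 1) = sqrt(2)*o^3 - 4*sqrt(2)*o^2 + 7*o^2 - 28*o + 3*sqrt(2)*o - 12*sqrt(2)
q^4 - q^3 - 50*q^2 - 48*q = q*(q - 8)*(q + 1)*(q + 6)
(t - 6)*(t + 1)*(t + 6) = t^3 + t^2 - 36*t - 36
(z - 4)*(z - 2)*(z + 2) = z^3 - 4*z^2 - 4*z + 16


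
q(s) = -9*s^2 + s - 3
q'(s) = 1 - 18*s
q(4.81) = -206.41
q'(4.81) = -85.58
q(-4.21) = -166.73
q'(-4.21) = 76.78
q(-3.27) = -102.51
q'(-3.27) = 59.86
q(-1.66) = -29.46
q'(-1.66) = 30.88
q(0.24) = -3.28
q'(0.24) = -3.32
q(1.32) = -17.36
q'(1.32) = -22.76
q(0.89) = -9.24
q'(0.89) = -15.02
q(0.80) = -7.96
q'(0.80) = -13.40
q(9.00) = -723.00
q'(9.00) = -161.00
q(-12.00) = -1311.00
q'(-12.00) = 217.00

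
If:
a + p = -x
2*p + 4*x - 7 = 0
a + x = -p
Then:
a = x - 7/2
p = 7/2 - 2*x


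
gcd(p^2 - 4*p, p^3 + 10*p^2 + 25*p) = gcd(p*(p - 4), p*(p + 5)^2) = p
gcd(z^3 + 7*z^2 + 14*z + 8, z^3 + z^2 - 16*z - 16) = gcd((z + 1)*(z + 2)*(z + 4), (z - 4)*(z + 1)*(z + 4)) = z^2 + 5*z + 4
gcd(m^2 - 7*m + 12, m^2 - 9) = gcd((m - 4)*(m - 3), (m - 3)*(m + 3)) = m - 3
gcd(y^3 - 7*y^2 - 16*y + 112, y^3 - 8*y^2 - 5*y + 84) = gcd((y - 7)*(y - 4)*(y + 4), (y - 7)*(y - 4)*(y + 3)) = y^2 - 11*y + 28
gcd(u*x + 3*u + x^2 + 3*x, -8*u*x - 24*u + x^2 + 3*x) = x + 3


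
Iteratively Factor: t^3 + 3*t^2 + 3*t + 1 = (t + 1)*(t^2 + 2*t + 1) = (t + 1)^2*(t + 1)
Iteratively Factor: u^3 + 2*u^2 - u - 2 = (u + 1)*(u^2 + u - 2) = (u + 1)*(u + 2)*(u - 1)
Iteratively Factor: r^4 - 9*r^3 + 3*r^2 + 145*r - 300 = (r - 3)*(r^3 - 6*r^2 - 15*r + 100) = (r - 3)*(r + 4)*(r^2 - 10*r + 25) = (r - 5)*(r - 3)*(r + 4)*(r - 5)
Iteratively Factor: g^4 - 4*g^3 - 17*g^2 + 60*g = (g - 5)*(g^3 + g^2 - 12*g) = (g - 5)*(g + 4)*(g^2 - 3*g) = g*(g - 5)*(g + 4)*(g - 3)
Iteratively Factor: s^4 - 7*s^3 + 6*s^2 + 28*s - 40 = (s - 5)*(s^3 - 2*s^2 - 4*s + 8) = (s - 5)*(s - 2)*(s^2 - 4) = (s - 5)*(s - 2)*(s + 2)*(s - 2)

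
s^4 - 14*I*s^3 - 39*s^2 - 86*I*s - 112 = (s - 8*I)*(s - 7*I)*(s - I)*(s + 2*I)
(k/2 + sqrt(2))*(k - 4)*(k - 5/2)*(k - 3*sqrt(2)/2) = k^4/2 - 13*k^3/4 + sqrt(2)*k^3/4 - 13*sqrt(2)*k^2/8 + 2*k^2 + 5*sqrt(2)*k/2 + 39*k/2 - 30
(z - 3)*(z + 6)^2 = z^3 + 9*z^2 - 108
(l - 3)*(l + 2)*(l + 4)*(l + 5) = l^4 + 8*l^3 + 5*l^2 - 74*l - 120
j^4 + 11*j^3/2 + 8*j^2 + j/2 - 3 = (j - 1/2)*(j + 1)*(j + 2)*(j + 3)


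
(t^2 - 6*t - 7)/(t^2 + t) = (t - 7)/t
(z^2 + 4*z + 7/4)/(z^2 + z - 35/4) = (2*z + 1)/(2*z - 5)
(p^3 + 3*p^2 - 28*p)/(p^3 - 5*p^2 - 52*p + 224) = p/(p - 8)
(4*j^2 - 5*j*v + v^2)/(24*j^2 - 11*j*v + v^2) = (4*j^2 - 5*j*v + v^2)/(24*j^2 - 11*j*v + v^2)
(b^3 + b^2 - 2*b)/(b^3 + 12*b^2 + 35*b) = (b^2 + b - 2)/(b^2 + 12*b + 35)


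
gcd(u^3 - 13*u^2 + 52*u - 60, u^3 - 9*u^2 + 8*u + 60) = u^2 - 11*u + 30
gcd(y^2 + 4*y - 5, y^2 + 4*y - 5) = y^2 + 4*y - 5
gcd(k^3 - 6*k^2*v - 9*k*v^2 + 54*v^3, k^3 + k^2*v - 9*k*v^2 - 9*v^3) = -k^2 + 9*v^2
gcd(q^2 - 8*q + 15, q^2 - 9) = q - 3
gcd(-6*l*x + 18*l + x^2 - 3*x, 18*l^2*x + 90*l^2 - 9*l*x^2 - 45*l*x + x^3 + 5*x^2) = -6*l + x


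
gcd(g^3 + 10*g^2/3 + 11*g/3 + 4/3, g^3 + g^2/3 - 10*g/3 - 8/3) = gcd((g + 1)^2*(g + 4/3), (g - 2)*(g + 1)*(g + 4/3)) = g^2 + 7*g/3 + 4/3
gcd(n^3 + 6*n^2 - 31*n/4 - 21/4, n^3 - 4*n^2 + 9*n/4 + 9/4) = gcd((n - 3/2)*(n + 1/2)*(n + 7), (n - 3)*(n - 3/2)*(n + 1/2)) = n^2 - n - 3/4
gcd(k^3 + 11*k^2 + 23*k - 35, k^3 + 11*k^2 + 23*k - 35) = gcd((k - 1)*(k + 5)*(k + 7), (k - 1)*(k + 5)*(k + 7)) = k^3 + 11*k^2 + 23*k - 35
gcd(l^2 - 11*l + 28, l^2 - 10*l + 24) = l - 4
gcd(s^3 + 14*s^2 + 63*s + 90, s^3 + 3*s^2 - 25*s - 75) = s^2 + 8*s + 15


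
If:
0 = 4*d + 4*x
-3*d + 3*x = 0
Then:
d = 0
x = 0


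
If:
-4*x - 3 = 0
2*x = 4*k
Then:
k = -3/8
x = -3/4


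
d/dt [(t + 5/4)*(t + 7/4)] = 2*t + 3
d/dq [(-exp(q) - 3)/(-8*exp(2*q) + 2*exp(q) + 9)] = (-2*(exp(q) + 3)*(8*exp(q) - 1) + 8*exp(2*q) - 2*exp(q) - 9)*exp(q)/(-8*exp(2*q) + 2*exp(q) + 9)^2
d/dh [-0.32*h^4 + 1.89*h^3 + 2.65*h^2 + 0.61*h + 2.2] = -1.28*h^3 + 5.67*h^2 + 5.3*h + 0.61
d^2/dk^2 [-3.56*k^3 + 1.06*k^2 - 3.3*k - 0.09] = 2.12 - 21.36*k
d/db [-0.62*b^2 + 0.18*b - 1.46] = 0.18 - 1.24*b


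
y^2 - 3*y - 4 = (y - 4)*(y + 1)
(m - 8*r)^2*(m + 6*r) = m^3 - 10*m^2*r - 32*m*r^2 + 384*r^3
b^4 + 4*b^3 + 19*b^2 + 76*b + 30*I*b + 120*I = (b + 4)*(b - 5*I)*(b + 2*I)*(b + 3*I)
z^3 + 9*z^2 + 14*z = z*(z + 2)*(z + 7)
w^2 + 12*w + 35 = (w + 5)*(w + 7)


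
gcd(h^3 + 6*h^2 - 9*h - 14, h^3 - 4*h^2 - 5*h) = h + 1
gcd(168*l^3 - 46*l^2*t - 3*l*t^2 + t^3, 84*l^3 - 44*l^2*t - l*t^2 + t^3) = -42*l^2 + l*t + t^2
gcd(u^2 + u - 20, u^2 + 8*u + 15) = u + 5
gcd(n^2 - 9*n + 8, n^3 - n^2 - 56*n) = n - 8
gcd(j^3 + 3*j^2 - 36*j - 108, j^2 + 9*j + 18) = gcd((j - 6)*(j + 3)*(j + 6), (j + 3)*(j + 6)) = j^2 + 9*j + 18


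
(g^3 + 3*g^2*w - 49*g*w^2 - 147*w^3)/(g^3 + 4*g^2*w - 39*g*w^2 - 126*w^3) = (-g + 7*w)/(-g + 6*w)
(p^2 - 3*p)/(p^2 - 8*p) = (p - 3)/(p - 8)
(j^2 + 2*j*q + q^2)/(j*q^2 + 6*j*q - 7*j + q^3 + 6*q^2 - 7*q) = (j + q)/(q^2 + 6*q - 7)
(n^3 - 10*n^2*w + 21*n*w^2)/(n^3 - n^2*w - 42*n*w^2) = (n - 3*w)/(n + 6*w)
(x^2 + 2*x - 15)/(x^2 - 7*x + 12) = (x + 5)/(x - 4)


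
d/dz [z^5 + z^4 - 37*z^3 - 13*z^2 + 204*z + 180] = 5*z^4 + 4*z^3 - 111*z^2 - 26*z + 204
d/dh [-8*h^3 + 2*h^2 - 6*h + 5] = -24*h^2 + 4*h - 6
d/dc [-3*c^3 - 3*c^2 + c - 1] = -9*c^2 - 6*c + 1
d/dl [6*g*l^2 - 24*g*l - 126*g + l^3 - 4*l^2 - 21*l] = 12*g*l - 24*g + 3*l^2 - 8*l - 21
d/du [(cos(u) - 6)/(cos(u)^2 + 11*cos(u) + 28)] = (cos(u)^2 - 12*cos(u) - 94)*sin(u)/(cos(u)^2 + 11*cos(u) + 28)^2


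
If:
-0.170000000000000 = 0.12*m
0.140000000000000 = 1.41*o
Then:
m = -1.42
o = 0.10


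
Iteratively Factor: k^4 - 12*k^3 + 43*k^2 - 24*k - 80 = (k - 4)*(k^3 - 8*k^2 + 11*k + 20) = (k - 4)*(k + 1)*(k^2 - 9*k + 20) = (k - 5)*(k - 4)*(k + 1)*(k - 4)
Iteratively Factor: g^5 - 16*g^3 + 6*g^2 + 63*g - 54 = (g + 3)*(g^4 - 3*g^3 - 7*g^2 + 27*g - 18) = (g - 2)*(g + 3)*(g^3 - g^2 - 9*g + 9) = (g - 3)*(g - 2)*(g + 3)*(g^2 + 2*g - 3) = (g - 3)*(g - 2)*(g + 3)^2*(g - 1)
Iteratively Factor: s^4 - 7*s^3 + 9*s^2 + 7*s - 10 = (s - 2)*(s^3 - 5*s^2 - s + 5) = (s - 2)*(s + 1)*(s^2 - 6*s + 5) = (s - 2)*(s - 1)*(s + 1)*(s - 5)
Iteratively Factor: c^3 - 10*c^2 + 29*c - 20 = (c - 5)*(c^2 - 5*c + 4) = (c - 5)*(c - 1)*(c - 4)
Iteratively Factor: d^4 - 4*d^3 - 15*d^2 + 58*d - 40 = (d - 1)*(d^3 - 3*d^2 - 18*d + 40) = (d - 1)*(d + 4)*(d^2 - 7*d + 10) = (d - 5)*(d - 1)*(d + 4)*(d - 2)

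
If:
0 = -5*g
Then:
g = 0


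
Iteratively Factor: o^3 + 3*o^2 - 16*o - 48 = (o - 4)*(o^2 + 7*o + 12) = (o - 4)*(o + 3)*(o + 4)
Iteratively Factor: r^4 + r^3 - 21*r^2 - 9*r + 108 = (r - 3)*(r^3 + 4*r^2 - 9*r - 36) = (r - 3)*(r + 4)*(r^2 - 9) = (r - 3)*(r + 3)*(r + 4)*(r - 3)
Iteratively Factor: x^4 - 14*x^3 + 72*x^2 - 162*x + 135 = (x - 3)*(x^3 - 11*x^2 + 39*x - 45) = (x - 3)^2*(x^2 - 8*x + 15) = (x - 3)^3*(x - 5)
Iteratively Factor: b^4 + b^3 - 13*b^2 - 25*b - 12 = (b - 4)*(b^3 + 5*b^2 + 7*b + 3) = (b - 4)*(b + 3)*(b^2 + 2*b + 1) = (b - 4)*(b + 1)*(b + 3)*(b + 1)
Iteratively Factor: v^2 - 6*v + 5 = (v - 1)*(v - 5)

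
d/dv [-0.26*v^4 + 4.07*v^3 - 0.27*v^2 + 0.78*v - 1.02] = -1.04*v^3 + 12.21*v^2 - 0.54*v + 0.78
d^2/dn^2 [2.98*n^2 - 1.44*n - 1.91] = 5.96000000000000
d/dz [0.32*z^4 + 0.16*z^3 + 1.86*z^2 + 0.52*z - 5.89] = 1.28*z^3 + 0.48*z^2 + 3.72*z + 0.52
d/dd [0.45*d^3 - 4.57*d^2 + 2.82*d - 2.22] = 1.35*d^2 - 9.14*d + 2.82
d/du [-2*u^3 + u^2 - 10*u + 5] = -6*u^2 + 2*u - 10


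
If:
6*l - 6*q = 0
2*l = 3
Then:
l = 3/2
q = 3/2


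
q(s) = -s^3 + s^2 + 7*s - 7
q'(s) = -3*s^2 + 2*s + 7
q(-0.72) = -11.15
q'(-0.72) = 4.00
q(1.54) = 2.50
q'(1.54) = 2.97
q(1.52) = 2.44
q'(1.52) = 3.11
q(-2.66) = 0.28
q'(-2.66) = -19.55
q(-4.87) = 98.13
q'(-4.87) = -73.89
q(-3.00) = 8.00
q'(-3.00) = -26.00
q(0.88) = -0.75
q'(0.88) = 6.44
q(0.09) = -6.36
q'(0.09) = 7.16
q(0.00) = -7.00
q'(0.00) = 7.00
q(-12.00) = 1781.00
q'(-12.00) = -449.00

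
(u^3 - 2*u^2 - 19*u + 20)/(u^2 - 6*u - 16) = (-u^3 + 2*u^2 + 19*u - 20)/(-u^2 + 6*u + 16)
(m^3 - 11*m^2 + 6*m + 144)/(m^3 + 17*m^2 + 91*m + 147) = (m^2 - 14*m + 48)/(m^2 + 14*m + 49)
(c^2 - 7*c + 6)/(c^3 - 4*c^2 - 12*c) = (c - 1)/(c*(c + 2))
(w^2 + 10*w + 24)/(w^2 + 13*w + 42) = (w + 4)/(w + 7)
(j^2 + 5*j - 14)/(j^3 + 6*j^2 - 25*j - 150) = (j^2 + 5*j - 14)/(j^3 + 6*j^2 - 25*j - 150)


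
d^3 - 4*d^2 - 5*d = d*(d - 5)*(d + 1)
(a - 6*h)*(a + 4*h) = a^2 - 2*a*h - 24*h^2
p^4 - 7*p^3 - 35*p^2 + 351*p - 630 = (p - 6)*(p - 5)*(p - 3)*(p + 7)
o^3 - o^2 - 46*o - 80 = (o - 8)*(o + 2)*(o + 5)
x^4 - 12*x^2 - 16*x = x*(x - 4)*(x + 2)^2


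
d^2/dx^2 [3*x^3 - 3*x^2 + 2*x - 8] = 18*x - 6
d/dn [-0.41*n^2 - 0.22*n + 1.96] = -0.82*n - 0.22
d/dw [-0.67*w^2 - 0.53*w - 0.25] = -1.34*w - 0.53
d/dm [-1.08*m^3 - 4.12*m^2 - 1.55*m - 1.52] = -3.24*m^2 - 8.24*m - 1.55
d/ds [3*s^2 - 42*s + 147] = 6*s - 42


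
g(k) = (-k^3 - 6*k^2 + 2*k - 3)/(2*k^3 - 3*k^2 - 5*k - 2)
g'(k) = (-6*k^2 + 6*k + 5)*(-k^3 - 6*k^2 + 2*k - 3)/(2*k^3 - 3*k^2 - 5*k - 2)^2 + (-3*k^2 - 12*k + 2)/(2*k^3 - 3*k^2 - 5*k - 2)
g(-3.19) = 0.47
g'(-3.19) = 0.31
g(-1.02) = 4.77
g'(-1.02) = 11.19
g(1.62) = 2.09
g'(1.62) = 2.90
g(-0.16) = 2.70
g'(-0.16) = -11.16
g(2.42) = 14.28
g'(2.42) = 80.51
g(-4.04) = 0.26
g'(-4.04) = 0.18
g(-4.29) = 0.22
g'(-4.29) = 0.16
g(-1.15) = 3.59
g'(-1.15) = 7.22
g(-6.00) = 0.03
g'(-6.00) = 0.08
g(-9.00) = -0.13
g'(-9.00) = 0.04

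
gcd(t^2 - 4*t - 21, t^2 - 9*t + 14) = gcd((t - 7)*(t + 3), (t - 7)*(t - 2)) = t - 7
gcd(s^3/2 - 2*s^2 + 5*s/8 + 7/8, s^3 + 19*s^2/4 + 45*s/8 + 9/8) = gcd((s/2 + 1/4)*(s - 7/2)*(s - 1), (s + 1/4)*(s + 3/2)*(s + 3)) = 1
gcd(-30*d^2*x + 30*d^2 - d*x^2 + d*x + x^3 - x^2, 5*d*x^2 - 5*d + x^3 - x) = 5*d*x - 5*d + x^2 - x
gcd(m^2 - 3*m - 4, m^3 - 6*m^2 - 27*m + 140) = m - 4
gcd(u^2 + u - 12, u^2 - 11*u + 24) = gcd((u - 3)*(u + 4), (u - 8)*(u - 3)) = u - 3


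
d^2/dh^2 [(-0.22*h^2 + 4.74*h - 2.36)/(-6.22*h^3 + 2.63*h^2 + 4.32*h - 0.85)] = (17.022896*h^6 - 1100.298096*h^5 + 1596.363*h^4 - 959.287404*h^3 + 21.1338599999999*h^2 + 22.438716*h + 64.145428)/(240.641848*h^9 - 305.251476*h^8 - 372.33231*h^7 + 504.478885*h^6 + 175.1685*h^5 - 266.647281*h^4 - 9.19555800000002*h^3 + 41.888595*h^2 - 9.3636*h + 0.614125)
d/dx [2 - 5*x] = -5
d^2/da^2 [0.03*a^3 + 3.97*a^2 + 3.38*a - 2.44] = 0.18*a + 7.94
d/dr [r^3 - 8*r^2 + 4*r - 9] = 3*r^2 - 16*r + 4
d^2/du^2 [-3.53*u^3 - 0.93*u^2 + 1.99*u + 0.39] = -21.18*u - 1.86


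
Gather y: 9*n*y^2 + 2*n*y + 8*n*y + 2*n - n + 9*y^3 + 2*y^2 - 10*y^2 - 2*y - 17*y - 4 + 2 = n + 9*y^3 + y^2*(9*n - 8) + y*(10*n - 19) - 2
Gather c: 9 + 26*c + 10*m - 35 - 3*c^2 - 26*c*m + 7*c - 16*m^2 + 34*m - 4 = -3*c^2 + c*(33 - 26*m) - 16*m^2 + 44*m - 30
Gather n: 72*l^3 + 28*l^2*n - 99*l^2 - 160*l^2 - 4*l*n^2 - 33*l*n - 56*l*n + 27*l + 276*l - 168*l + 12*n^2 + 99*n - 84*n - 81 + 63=72*l^3 - 259*l^2 + 135*l + n^2*(12 - 4*l) + n*(28*l^2 - 89*l + 15) - 18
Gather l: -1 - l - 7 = -l - 8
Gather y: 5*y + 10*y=15*y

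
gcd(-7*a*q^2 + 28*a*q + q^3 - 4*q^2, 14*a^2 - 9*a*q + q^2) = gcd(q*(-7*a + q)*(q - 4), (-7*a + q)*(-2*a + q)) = -7*a + q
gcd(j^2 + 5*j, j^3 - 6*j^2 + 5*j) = j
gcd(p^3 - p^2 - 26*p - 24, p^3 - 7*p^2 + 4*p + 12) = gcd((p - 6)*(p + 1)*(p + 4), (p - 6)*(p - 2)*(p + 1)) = p^2 - 5*p - 6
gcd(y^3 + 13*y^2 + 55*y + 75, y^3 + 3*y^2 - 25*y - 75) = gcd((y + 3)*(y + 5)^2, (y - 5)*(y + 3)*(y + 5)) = y^2 + 8*y + 15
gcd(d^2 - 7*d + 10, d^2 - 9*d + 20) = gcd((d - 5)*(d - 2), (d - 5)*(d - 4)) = d - 5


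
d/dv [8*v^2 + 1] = 16*v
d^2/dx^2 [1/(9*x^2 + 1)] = 18*(27*x^2 - 1)/(9*x^2 + 1)^3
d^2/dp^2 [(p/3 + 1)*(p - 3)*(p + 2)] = 2*p + 4/3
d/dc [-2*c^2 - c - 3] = -4*c - 1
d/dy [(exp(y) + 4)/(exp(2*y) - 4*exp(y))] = (-exp(2*y) - 8*exp(y) + 16)*exp(-y)/(exp(2*y) - 8*exp(y) + 16)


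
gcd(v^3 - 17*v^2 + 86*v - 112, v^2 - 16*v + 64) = v - 8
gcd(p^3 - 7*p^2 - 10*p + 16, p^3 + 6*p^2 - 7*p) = p - 1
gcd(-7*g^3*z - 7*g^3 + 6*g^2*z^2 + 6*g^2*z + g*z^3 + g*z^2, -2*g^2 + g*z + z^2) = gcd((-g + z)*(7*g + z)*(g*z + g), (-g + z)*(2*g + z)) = -g + z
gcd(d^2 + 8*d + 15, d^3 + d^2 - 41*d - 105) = d^2 + 8*d + 15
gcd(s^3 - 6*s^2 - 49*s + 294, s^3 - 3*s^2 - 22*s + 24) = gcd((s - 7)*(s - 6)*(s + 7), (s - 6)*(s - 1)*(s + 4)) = s - 6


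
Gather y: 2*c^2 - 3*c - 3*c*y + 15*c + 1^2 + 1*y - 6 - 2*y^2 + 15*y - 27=2*c^2 + 12*c - 2*y^2 + y*(16 - 3*c) - 32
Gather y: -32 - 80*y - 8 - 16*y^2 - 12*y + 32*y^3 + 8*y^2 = 32*y^3 - 8*y^2 - 92*y - 40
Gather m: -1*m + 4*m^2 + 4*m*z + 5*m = 4*m^2 + m*(4*z + 4)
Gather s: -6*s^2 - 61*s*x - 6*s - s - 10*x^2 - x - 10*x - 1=-6*s^2 + s*(-61*x - 7) - 10*x^2 - 11*x - 1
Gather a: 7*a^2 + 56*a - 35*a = 7*a^2 + 21*a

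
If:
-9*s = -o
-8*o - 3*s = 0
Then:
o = 0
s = 0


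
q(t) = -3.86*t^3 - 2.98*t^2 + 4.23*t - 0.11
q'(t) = -11.58*t^2 - 5.96*t + 4.23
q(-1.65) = 2.14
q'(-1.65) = -17.46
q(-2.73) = 44.67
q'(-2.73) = -65.80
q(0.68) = 0.17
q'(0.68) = -5.18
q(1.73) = -21.70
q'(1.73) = -40.74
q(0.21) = 0.61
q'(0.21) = 2.47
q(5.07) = -558.31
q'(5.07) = -323.65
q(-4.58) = 288.84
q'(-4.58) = -211.38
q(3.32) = -160.17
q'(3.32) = -143.20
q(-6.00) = 700.99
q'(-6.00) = -376.89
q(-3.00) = 64.60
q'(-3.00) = -82.11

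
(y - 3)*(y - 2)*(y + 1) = y^3 - 4*y^2 + y + 6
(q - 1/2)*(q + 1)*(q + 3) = q^3 + 7*q^2/2 + q - 3/2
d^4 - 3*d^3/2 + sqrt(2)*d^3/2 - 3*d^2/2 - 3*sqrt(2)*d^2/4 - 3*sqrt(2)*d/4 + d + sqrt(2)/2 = (d - 2)*(d - 1/2)*(d + 1)*(d + sqrt(2)/2)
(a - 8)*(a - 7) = a^2 - 15*a + 56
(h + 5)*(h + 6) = h^2 + 11*h + 30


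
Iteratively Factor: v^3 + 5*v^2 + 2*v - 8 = (v + 2)*(v^2 + 3*v - 4) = (v + 2)*(v + 4)*(v - 1)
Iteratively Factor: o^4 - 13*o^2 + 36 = (o + 3)*(o^3 - 3*o^2 - 4*o + 12) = (o - 3)*(o + 3)*(o^2 - 4) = (o - 3)*(o - 2)*(o + 3)*(o + 2)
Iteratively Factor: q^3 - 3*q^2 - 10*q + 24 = (q - 4)*(q^2 + q - 6) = (q - 4)*(q + 3)*(q - 2)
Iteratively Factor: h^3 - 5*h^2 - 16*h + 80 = (h - 4)*(h^2 - h - 20) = (h - 4)*(h + 4)*(h - 5)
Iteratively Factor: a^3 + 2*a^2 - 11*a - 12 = (a - 3)*(a^2 + 5*a + 4) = (a - 3)*(a + 1)*(a + 4)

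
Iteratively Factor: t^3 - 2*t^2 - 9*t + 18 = (t - 2)*(t^2 - 9) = (t - 3)*(t - 2)*(t + 3)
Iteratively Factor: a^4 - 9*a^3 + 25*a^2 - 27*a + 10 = (a - 1)*(a^3 - 8*a^2 + 17*a - 10) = (a - 2)*(a - 1)*(a^2 - 6*a + 5) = (a - 5)*(a - 2)*(a - 1)*(a - 1)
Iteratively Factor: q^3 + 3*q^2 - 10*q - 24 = (q + 2)*(q^2 + q - 12) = (q - 3)*(q + 2)*(q + 4)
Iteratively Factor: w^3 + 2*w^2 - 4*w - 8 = (w + 2)*(w^2 - 4) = (w - 2)*(w + 2)*(w + 2)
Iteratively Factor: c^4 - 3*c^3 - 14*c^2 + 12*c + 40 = (c + 2)*(c^3 - 5*c^2 - 4*c + 20) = (c + 2)^2*(c^2 - 7*c + 10) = (c - 2)*(c + 2)^2*(c - 5)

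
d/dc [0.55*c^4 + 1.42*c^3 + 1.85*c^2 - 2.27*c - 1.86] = 2.2*c^3 + 4.26*c^2 + 3.7*c - 2.27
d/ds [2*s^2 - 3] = 4*s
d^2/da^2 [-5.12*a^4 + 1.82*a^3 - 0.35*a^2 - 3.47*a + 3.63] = -61.44*a^2 + 10.92*a - 0.7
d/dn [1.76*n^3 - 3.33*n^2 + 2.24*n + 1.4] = 5.28*n^2 - 6.66*n + 2.24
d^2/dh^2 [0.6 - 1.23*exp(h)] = -1.23*exp(h)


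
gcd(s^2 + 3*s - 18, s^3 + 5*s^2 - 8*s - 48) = s - 3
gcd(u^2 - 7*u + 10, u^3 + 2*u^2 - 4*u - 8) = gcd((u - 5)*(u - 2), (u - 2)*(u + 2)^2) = u - 2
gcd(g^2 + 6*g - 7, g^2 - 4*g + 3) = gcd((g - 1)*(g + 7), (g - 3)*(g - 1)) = g - 1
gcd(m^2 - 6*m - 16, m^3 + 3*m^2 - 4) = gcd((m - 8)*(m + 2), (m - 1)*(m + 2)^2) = m + 2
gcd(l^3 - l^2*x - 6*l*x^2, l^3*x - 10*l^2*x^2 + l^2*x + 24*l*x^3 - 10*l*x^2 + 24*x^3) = 1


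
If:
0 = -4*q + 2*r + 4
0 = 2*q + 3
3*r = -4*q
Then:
No Solution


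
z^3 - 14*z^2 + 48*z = z*(z - 8)*(z - 6)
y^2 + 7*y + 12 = (y + 3)*(y + 4)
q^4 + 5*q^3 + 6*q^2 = q^2*(q + 2)*(q + 3)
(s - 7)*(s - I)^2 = s^3 - 7*s^2 - 2*I*s^2 - s + 14*I*s + 7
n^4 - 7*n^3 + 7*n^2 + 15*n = n*(n - 5)*(n - 3)*(n + 1)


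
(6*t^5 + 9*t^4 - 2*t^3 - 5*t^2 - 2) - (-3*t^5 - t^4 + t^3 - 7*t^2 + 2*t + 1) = 9*t^5 + 10*t^4 - 3*t^3 + 2*t^2 - 2*t - 3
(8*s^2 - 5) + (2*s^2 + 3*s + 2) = 10*s^2 + 3*s - 3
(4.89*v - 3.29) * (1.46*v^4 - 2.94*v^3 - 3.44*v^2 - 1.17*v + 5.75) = 7.1394*v^5 - 19.18*v^4 - 7.149*v^3 + 5.5963*v^2 + 31.9668*v - 18.9175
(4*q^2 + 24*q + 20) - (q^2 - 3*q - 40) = 3*q^2 + 27*q + 60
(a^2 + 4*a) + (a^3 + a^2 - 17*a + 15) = a^3 + 2*a^2 - 13*a + 15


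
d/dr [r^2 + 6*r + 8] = 2*r + 6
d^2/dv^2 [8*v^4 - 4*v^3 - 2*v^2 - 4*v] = 96*v^2 - 24*v - 4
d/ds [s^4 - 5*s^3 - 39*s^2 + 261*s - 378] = 4*s^3 - 15*s^2 - 78*s + 261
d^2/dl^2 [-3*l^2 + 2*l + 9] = -6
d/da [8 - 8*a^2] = -16*a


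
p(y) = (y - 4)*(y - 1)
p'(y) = 2*y - 5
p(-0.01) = 4.05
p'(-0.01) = -5.02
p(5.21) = 5.09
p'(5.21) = 5.42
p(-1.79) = 16.15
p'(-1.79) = -8.58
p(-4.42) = 45.64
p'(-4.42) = -13.84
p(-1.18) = 11.29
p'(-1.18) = -7.36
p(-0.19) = 4.99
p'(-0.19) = -5.38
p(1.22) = -0.61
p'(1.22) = -2.56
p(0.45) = 1.95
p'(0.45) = -4.10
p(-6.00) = 70.00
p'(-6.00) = -17.00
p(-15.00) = 304.00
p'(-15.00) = -35.00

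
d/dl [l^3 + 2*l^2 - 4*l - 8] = 3*l^2 + 4*l - 4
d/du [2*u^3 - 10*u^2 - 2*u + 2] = 6*u^2 - 20*u - 2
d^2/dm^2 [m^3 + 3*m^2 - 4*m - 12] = 6*m + 6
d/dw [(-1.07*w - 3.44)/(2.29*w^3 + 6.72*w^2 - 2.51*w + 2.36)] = (4.9006*w^3 + 30.8232*w^2 + 46.2336*w - 11.1596)/(5.2441*w^6 + 30.7776*w^5 + 33.6626*w^4 - 22.9256*w^3 + 38.0185*w^2 - 11.8472*w + 5.5696)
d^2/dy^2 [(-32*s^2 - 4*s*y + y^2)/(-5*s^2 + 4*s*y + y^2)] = 2*s*(-727*s^3 - 444*s^2*y - 81*s*y^2 - 8*y^3)/(-125*s^6 + 300*s^5*y - 165*s^4*y^2 - 56*s^3*y^3 + 33*s^2*y^4 + 12*s*y^5 + y^6)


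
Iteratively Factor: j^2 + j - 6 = (j - 2)*(j + 3)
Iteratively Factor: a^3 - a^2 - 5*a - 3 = (a - 3)*(a^2 + 2*a + 1) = (a - 3)*(a + 1)*(a + 1)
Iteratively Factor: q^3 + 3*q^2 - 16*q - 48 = (q + 3)*(q^2 - 16) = (q - 4)*(q + 3)*(q + 4)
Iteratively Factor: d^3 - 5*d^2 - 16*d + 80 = (d - 5)*(d^2 - 16) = (d - 5)*(d + 4)*(d - 4)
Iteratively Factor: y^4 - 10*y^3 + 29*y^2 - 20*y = (y)*(y^3 - 10*y^2 + 29*y - 20) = y*(y - 4)*(y^2 - 6*y + 5) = y*(y - 5)*(y - 4)*(y - 1)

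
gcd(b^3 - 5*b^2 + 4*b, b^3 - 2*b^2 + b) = b^2 - b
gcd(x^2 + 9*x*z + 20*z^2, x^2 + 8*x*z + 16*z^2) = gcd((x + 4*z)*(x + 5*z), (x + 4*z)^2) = x + 4*z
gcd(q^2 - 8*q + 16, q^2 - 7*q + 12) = q - 4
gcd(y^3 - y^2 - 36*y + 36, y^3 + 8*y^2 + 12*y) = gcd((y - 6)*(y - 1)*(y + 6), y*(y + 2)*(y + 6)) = y + 6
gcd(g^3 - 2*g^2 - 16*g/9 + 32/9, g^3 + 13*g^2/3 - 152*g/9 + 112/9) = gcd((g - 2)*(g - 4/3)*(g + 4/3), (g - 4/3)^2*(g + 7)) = g - 4/3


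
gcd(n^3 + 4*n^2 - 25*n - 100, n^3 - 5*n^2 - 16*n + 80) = n^2 - n - 20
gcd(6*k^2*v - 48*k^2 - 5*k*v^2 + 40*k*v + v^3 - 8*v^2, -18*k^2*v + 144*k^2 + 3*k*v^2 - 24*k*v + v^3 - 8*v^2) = -3*k*v + 24*k + v^2 - 8*v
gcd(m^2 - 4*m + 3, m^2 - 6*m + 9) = m - 3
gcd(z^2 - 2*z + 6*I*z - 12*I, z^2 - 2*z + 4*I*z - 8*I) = z - 2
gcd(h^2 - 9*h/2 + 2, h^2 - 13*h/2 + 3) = h - 1/2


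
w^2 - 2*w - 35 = (w - 7)*(w + 5)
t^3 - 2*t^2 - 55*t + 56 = (t - 8)*(t - 1)*(t + 7)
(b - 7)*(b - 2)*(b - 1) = b^3 - 10*b^2 + 23*b - 14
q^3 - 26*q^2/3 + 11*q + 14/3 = (q - 7)*(q - 2)*(q + 1/3)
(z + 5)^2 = z^2 + 10*z + 25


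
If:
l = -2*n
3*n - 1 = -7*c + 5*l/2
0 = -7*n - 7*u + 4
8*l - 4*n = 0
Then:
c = 1/7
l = 0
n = 0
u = 4/7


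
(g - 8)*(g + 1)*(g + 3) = g^3 - 4*g^2 - 29*g - 24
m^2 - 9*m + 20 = (m - 5)*(m - 4)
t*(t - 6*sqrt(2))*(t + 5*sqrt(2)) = t^3 - sqrt(2)*t^2 - 60*t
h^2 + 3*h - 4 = (h - 1)*(h + 4)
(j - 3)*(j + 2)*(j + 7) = j^3 + 6*j^2 - 13*j - 42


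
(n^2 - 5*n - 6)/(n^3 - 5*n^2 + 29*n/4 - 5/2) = 4*(n^2 - 5*n - 6)/(4*n^3 - 20*n^2 + 29*n - 10)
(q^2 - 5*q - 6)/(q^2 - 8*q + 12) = (q + 1)/(q - 2)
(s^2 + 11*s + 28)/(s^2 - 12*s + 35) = (s^2 + 11*s + 28)/(s^2 - 12*s + 35)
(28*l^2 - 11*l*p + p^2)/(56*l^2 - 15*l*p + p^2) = (-4*l + p)/(-8*l + p)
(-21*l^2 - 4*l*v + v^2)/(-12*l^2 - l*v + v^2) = (-7*l + v)/(-4*l + v)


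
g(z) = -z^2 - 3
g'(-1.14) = 2.28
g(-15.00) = -228.00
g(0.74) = -3.55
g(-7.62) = -61.06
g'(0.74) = -1.48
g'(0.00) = 0.00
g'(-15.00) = 30.00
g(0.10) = -3.01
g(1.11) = -4.23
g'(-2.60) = 5.20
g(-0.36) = -3.13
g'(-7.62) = 15.24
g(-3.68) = -16.54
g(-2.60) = -9.76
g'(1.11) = -2.22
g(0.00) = -3.00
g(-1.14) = -4.30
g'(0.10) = -0.20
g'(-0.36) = 0.72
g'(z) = -2*z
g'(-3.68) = 7.36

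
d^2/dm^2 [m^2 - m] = 2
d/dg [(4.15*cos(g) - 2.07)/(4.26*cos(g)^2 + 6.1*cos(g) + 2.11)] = (17.679*cos(g)^2 - 17.6364*cos(g) - 21.3835)*sin(g)/(18.1476*cos(g)^4 + 51.972*cos(g)^3 + 55.1872*cos(g)^2 + 25.742*cos(g) + 4.4521)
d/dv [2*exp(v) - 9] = 2*exp(v)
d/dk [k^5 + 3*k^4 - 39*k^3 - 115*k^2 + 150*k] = 5*k^4 + 12*k^3 - 117*k^2 - 230*k + 150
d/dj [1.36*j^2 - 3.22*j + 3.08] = 2.72*j - 3.22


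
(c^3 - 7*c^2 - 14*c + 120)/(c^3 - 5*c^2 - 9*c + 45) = (c^2 - 2*c - 24)/(c^2 - 9)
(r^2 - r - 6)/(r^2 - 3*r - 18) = (-r^2 + r + 6)/(-r^2 + 3*r + 18)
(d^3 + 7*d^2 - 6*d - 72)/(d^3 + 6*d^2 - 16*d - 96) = (d - 3)/(d - 4)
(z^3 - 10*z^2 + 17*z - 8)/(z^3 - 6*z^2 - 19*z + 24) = (z - 1)/(z + 3)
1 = 1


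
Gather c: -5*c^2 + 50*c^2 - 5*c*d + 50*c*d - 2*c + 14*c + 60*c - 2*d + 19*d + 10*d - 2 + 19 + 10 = 45*c^2 + c*(45*d + 72) + 27*d + 27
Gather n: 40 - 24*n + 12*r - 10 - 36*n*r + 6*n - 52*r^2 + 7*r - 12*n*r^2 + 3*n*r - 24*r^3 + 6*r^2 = n*(-12*r^2 - 33*r - 18) - 24*r^3 - 46*r^2 + 19*r + 30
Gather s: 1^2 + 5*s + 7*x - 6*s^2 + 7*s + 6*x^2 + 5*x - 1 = -6*s^2 + 12*s + 6*x^2 + 12*x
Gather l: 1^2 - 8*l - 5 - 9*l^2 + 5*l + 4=-9*l^2 - 3*l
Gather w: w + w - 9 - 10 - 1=2*w - 20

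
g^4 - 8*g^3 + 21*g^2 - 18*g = g*(g - 3)^2*(g - 2)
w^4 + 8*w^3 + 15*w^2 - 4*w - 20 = (w - 1)*(w + 2)^2*(w + 5)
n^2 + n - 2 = (n - 1)*(n + 2)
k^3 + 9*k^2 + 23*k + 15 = (k + 1)*(k + 3)*(k + 5)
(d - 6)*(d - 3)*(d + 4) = d^3 - 5*d^2 - 18*d + 72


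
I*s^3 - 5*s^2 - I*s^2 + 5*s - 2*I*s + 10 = (s - 2)*(s + 5*I)*(I*s + I)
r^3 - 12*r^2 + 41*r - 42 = (r - 7)*(r - 3)*(r - 2)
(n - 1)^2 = n^2 - 2*n + 1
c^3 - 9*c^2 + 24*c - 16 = (c - 4)^2*(c - 1)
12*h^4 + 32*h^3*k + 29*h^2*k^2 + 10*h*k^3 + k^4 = (h + k)^2*(2*h + k)*(6*h + k)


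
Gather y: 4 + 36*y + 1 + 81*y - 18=117*y - 13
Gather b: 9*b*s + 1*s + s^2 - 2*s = 9*b*s + s^2 - s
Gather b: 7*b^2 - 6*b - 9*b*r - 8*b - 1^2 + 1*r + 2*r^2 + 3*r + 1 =7*b^2 + b*(-9*r - 14) + 2*r^2 + 4*r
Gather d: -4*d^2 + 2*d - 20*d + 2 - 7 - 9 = -4*d^2 - 18*d - 14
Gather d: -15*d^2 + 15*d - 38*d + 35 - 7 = -15*d^2 - 23*d + 28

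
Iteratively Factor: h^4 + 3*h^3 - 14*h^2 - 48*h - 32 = (h - 4)*(h^3 + 7*h^2 + 14*h + 8) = (h - 4)*(h + 4)*(h^2 + 3*h + 2) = (h - 4)*(h + 2)*(h + 4)*(h + 1)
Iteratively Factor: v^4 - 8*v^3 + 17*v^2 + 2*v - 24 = (v + 1)*(v^3 - 9*v^2 + 26*v - 24) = (v - 3)*(v + 1)*(v^2 - 6*v + 8) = (v - 4)*(v - 3)*(v + 1)*(v - 2)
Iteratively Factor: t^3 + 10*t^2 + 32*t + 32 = (t + 4)*(t^2 + 6*t + 8) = (t + 4)^2*(t + 2)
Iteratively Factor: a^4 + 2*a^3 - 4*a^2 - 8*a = (a)*(a^3 + 2*a^2 - 4*a - 8) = a*(a + 2)*(a^2 - 4) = a*(a - 2)*(a + 2)*(a + 2)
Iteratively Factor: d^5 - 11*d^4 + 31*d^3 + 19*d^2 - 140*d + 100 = (d - 2)*(d^4 - 9*d^3 + 13*d^2 + 45*d - 50) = (d - 2)*(d - 1)*(d^3 - 8*d^2 + 5*d + 50) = (d - 5)*(d - 2)*(d - 1)*(d^2 - 3*d - 10) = (d - 5)*(d - 2)*(d - 1)*(d + 2)*(d - 5)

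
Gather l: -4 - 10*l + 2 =-10*l - 2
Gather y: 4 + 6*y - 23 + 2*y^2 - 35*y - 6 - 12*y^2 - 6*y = -10*y^2 - 35*y - 25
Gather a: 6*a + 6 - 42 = 6*a - 36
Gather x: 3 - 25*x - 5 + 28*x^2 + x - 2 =28*x^2 - 24*x - 4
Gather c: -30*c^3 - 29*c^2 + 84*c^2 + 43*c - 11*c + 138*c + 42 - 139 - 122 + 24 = -30*c^3 + 55*c^2 + 170*c - 195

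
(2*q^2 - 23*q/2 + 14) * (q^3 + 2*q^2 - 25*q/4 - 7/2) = 2*q^5 - 15*q^4/2 - 43*q^3/2 + 743*q^2/8 - 189*q/4 - 49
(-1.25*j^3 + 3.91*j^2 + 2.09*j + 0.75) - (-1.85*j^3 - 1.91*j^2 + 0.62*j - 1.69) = 0.6*j^3 + 5.82*j^2 + 1.47*j + 2.44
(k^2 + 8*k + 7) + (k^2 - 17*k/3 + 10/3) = 2*k^2 + 7*k/3 + 31/3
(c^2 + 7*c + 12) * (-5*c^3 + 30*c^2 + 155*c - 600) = -5*c^5 - 5*c^4 + 305*c^3 + 845*c^2 - 2340*c - 7200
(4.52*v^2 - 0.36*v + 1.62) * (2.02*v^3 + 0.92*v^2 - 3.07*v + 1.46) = 9.1304*v^5 + 3.4312*v^4 - 10.9352*v^3 + 9.1948*v^2 - 5.499*v + 2.3652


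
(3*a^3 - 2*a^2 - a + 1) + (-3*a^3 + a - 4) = -2*a^2 - 3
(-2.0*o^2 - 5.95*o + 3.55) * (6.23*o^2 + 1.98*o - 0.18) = -12.46*o^4 - 41.0285*o^3 + 10.6955*o^2 + 8.1*o - 0.639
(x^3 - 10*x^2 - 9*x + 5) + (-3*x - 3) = x^3 - 10*x^2 - 12*x + 2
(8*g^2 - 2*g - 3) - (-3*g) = 8*g^2 + g - 3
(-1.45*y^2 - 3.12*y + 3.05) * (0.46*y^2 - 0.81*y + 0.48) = -0.667*y^4 - 0.2607*y^3 + 3.2342*y^2 - 3.9681*y + 1.464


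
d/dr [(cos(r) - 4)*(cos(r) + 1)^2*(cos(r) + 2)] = 2*(-2*cos(r)^3 + 11*cos(r) + 9)*sin(r)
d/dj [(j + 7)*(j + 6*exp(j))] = j + (j + 7)*(6*exp(j) + 1) + 6*exp(j)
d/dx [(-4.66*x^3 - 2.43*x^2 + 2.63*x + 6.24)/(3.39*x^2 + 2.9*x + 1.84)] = (-15.7974*x^4 - 27.028*x^3 - 41.6859*x^2 - 51.2496*x - 13.2568)/(11.4921*x^4 + 19.662*x^3 + 20.8852*x^2 + 10.672*x + 3.3856)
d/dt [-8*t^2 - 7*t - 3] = -16*t - 7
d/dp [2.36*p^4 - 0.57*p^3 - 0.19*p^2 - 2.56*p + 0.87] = 9.44*p^3 - 1.71*p^2 - 0.38*p - 2.56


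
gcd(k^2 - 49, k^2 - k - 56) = k + 7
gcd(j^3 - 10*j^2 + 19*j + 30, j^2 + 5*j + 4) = j + 1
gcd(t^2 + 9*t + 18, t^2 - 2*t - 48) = t + 6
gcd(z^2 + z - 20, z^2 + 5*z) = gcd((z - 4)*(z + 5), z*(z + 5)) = z + 5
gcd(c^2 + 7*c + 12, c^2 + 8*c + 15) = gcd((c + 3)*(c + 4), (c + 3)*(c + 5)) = c + 3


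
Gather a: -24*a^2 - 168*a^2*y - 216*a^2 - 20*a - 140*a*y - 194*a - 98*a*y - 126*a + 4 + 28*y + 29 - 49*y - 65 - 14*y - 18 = a^2*(-168*y - 240) + a*(-238*y - 340) - 35*y - 50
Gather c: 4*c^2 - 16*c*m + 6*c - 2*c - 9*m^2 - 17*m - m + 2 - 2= 4*c^2 + c*(4 - 16*m) - 9*m^2 - 18*m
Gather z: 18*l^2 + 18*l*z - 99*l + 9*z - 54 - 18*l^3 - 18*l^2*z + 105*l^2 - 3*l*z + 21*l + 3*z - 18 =-18*l^3 + 123*l^2 - 78*l + z*(-18*l^2 + 15*l + 12) - 72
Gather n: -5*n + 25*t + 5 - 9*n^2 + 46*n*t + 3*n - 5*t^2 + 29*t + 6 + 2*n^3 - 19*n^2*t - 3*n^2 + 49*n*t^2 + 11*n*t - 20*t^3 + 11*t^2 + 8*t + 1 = 2*n^3 + n^2*(-19*t - 12) + n*(49*t^2 + 57*t - 2) - 20*t^3 + 6*t^2 + 62*t + 12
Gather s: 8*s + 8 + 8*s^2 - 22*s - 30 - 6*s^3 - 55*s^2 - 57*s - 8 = -6*s^3 - 47*s^2 - 71*s - 30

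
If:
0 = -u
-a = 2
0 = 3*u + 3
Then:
No Solution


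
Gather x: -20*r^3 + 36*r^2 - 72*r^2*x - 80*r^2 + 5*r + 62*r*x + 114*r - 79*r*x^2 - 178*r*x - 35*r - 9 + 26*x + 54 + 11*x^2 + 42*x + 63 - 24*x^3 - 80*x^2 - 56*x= -20*r^3 - 44*r^2 + 84*r - 24*x^3 + x^2*(-79*r - 69) + x*(-72*r^2 - 116*r + 12) + 108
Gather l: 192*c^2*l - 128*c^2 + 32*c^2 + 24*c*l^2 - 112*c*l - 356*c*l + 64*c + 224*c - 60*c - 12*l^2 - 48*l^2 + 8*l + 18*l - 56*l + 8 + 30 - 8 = -96*c^2 + 228*c + l^2*(24*c - 60) + l*(192*c^2 - 468*c - 30) + 30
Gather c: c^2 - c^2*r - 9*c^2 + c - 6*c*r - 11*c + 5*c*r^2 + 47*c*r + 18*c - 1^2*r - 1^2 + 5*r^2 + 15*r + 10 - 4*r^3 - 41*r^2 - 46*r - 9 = c^2*(-r - 8) + c*(5*r^2 + 41*r + 8) - 4*r^3 - 36*r^2 - 32*r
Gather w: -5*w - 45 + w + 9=-4*w - 36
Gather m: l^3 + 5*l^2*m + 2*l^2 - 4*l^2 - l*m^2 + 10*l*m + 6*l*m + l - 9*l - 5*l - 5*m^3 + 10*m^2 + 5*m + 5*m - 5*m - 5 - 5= l^3 - 2*l^2 - 13*l - 5*m^3 + m^2*(10 - l) + m*(5*l^2 + 16*l + 5) - 10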